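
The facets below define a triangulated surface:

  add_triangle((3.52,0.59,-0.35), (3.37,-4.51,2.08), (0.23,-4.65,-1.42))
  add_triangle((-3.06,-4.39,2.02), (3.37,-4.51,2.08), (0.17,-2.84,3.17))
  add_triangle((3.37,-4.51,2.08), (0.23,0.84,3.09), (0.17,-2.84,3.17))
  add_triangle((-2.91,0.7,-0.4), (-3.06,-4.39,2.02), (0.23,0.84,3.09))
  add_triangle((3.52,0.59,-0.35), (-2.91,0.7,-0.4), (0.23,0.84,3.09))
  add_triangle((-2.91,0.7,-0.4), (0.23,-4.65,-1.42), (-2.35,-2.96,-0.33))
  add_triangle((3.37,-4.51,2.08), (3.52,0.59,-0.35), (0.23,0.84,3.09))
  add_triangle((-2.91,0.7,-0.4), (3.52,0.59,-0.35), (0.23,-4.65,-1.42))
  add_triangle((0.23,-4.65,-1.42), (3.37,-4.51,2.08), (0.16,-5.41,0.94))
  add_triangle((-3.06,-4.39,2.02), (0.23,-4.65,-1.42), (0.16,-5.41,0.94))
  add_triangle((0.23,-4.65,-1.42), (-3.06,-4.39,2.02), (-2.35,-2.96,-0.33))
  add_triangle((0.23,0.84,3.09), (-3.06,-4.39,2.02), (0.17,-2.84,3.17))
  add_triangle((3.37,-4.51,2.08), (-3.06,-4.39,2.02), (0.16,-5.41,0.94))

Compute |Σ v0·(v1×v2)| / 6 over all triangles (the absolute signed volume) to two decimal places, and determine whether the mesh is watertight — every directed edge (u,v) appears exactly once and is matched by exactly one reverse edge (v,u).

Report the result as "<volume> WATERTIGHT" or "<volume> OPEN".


Per-triangle v0·(v1×v2)/6:
  t1: +10.8026
  t2: +8.8722
  t3: +6.3018
  t4: +8.6634
  t5: +2.4932
  t6: +2.4664
  t7: +10.4033
  t8: +2.8697
  t9: +6.6100
  t10: +6.3031
  t11: +5.0442
  t12: +5.9525
  t13: +7.3976
Σ = +84.1800 → |volume| = 84.18

Directed edges: 39 total; 3 unmatched, e.g. (-2.91,0.7,-0.4)→(-3.06,-4.39,2.02) → open.

84.18 OPEN


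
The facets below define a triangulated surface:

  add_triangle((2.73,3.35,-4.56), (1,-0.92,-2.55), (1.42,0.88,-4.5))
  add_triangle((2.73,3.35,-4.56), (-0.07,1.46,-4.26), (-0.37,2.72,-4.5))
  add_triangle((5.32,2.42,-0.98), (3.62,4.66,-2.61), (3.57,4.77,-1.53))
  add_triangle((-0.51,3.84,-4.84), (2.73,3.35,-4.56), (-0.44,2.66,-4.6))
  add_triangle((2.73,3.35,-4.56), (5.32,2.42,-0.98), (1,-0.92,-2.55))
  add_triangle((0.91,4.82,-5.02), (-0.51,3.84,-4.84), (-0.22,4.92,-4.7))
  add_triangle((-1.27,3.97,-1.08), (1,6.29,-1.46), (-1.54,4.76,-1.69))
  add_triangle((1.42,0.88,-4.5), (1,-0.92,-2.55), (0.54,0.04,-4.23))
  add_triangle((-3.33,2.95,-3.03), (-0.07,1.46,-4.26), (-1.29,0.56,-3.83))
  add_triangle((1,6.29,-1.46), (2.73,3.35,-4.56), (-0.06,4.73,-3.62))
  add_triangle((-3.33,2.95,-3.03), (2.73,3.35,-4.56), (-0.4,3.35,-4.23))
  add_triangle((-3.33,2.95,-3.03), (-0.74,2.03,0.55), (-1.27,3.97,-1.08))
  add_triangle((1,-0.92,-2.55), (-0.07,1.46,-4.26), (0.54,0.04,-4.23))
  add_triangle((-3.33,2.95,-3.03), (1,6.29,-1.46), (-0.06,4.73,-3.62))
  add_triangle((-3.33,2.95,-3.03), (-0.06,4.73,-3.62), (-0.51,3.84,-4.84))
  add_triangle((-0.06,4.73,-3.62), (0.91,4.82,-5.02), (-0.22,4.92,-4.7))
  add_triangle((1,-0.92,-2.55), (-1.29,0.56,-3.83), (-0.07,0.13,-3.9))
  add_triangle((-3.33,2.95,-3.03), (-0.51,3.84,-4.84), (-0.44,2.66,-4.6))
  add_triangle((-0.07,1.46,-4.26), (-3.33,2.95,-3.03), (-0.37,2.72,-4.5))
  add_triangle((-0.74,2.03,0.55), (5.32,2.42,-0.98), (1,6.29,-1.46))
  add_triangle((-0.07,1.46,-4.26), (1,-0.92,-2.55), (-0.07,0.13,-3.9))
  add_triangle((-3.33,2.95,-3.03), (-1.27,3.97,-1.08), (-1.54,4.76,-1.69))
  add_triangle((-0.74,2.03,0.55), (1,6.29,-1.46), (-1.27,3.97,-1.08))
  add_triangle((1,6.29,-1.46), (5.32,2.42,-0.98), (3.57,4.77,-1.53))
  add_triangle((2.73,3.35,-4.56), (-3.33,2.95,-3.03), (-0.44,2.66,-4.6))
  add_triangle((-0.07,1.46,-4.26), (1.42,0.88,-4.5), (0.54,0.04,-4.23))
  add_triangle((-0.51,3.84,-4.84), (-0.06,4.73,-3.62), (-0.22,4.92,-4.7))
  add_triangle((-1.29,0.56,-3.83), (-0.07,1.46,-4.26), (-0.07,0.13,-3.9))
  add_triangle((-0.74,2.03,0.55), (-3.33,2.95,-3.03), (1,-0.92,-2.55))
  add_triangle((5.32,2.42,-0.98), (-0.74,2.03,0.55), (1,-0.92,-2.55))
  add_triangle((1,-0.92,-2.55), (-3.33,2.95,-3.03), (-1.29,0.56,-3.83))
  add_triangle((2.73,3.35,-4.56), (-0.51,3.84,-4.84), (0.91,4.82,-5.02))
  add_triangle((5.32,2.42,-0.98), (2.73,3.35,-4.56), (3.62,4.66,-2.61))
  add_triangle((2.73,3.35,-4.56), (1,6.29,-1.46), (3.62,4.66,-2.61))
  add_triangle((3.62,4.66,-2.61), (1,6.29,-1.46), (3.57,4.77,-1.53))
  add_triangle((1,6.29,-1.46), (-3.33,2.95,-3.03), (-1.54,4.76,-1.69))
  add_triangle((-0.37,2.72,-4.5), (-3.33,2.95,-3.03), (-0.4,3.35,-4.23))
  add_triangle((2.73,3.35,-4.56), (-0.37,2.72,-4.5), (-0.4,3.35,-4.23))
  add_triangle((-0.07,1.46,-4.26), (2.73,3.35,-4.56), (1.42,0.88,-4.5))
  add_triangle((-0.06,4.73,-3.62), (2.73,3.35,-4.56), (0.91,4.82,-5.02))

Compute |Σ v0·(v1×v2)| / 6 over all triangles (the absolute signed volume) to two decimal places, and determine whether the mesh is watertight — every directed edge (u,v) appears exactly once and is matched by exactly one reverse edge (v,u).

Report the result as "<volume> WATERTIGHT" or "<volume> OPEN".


Per-triangle v0·(v1×v2)/6:
  t1: +1.7338
  t2: +2.7211
  t3: +3.0896
  t4: +2.5532
  t5: +9.3681
  t6: +1.1967
  t7: +0.7846
  t8: +0.9610
  t9: +3.4182
  t10: +9.0297
  t11: +0.6658
  t12: +1.8739
  t13: -0.2665
  t14: +8.0482
  t15: +4.6539
  t16: +0.8809
  t17: +0.5039
  t18: +2.3837
  t19: +2.3411
  t20: +4.8174
  t21: +0.9001
  t22: +0.5984
  t23: +2.2119
  t24: +0.9546
  t25: -4.5699
  t26: +1.2087
  t27: +0.1037
  t28: +1.0481
  t29: -2.6161
  t30: -4.4601
  t31: -1.0688
  t32: +2.4791
  t33: +7.2076
  t34: +7.8957
  t35: +3.2287
  t36: +3.3165
  t37: +1.7890
  t38: +1.8704
  t39: +3.2145
  t40: +1.3811
Σ = +87.4514 → |volume| = 87.45

Directed edges: 120 total, each appears once with its reverse present → watertight.

87.45 WATERTIGHT


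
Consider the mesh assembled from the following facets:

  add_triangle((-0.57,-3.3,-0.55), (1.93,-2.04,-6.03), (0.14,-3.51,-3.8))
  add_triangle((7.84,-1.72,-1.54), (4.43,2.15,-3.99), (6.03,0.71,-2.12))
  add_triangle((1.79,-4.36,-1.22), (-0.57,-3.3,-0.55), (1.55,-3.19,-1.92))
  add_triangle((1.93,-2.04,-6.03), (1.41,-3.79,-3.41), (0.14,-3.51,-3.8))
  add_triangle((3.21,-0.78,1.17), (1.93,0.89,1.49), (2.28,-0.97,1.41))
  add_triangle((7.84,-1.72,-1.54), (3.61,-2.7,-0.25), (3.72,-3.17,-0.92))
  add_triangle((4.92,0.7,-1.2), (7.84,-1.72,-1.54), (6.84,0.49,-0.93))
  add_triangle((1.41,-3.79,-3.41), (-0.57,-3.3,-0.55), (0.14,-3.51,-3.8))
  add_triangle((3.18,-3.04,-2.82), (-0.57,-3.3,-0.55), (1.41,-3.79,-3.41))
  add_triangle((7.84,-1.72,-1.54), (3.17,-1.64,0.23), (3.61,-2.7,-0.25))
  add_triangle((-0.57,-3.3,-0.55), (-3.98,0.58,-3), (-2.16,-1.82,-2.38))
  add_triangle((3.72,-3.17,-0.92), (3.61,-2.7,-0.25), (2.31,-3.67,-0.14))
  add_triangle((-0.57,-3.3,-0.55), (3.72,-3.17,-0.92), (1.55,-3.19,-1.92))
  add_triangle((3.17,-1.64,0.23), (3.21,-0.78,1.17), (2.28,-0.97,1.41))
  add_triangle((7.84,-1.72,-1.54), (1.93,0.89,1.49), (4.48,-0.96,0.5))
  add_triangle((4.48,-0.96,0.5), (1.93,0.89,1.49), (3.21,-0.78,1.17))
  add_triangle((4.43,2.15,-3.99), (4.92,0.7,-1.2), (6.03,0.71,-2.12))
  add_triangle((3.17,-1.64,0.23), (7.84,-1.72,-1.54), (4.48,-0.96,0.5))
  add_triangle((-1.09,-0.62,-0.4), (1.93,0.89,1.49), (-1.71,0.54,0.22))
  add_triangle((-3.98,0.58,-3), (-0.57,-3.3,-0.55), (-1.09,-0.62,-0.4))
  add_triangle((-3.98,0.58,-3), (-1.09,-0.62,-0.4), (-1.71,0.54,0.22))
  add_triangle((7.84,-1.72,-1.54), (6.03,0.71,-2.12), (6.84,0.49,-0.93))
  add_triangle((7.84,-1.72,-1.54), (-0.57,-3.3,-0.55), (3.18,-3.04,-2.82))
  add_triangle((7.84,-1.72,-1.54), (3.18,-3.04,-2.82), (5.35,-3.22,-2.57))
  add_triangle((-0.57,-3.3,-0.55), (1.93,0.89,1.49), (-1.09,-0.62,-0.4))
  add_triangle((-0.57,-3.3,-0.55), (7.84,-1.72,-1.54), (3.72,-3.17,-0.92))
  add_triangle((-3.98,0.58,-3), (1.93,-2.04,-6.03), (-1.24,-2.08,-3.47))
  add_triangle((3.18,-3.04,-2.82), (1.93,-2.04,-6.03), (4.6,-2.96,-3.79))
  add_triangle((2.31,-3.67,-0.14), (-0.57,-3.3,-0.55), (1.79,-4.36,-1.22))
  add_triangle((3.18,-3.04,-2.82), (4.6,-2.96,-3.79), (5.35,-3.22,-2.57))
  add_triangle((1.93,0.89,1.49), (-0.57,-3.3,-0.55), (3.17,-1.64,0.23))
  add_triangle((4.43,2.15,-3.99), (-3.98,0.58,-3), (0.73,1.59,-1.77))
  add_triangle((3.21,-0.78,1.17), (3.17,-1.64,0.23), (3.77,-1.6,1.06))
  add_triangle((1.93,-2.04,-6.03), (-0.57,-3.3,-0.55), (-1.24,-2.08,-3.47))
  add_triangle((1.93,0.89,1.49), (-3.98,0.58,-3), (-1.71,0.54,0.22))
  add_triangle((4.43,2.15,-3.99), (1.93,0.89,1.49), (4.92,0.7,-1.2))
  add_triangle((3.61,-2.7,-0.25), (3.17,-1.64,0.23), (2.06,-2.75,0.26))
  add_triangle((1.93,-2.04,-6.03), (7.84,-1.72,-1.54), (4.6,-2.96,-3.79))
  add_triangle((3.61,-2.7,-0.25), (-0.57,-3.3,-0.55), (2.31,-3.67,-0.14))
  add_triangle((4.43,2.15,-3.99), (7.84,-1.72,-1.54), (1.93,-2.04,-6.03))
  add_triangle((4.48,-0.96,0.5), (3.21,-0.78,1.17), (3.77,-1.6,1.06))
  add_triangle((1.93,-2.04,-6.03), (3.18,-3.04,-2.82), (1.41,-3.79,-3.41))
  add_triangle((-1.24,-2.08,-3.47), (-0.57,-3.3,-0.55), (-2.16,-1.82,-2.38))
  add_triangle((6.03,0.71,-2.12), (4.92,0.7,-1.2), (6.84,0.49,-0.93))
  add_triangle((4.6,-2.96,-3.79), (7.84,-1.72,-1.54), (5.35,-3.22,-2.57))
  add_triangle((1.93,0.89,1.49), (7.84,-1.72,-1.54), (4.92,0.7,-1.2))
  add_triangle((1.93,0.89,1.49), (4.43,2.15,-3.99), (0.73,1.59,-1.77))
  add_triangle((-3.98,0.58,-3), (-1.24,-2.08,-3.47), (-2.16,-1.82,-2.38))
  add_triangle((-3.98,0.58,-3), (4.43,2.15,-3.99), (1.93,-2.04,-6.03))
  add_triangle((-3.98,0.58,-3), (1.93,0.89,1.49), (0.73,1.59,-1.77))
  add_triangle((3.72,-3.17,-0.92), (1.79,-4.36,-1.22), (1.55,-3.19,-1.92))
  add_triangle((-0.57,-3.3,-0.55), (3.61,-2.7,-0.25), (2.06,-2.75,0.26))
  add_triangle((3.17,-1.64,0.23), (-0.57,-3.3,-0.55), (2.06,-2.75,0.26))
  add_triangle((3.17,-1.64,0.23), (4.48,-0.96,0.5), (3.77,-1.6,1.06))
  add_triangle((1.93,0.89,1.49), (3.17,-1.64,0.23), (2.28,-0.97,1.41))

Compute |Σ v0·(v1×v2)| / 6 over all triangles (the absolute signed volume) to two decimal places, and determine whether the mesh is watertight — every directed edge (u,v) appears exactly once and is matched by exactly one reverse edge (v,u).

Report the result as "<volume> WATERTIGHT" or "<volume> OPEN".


Per-triangle v0·(v1×v2)/6:
  t1: -1.7003
  t2: +4.4710
  t3: +1.3718
  t4: +3.5638
  t5: +0.5960
  t6: +1.8840
  t7: -1.5691
  t8: +2.5104
  t9: +3.0348
  t10: +1.5592
  t11: +1.5168
  t12: +0.7787
  t13: -2.8060
  t14: +0.4753
  t15: +2.3125
  t16: +0.8778
  t17: +1.1620
  t18: +1.7287
  t19: +0.2468
  t20: +1.0083
  t21: +0.8609
  t22: +3.5320
  t23: +7.7990
  t24: -1.2205
  t25: +0.4355
  t26: +1.1889
  t27: +8.2664
  t28: +3.2602
  t29: +1.4585
  t30: +1.3661
  t31: +2.0565
  t32: +3.9446
  t33: -0.1925
  t34: +6.6770
  t35: +1.1656
  t36: +3.9116
  t37: +0.5041
  t38: +8.3074
  t39: -0.7336
  t40: +29.6416
  t41: +0.4361
  t42: +5.3663
  t43: +2.1646
  t44: +0.3468
  t45: +3.8454
  t46: +4.7467
  t47: +2.9071
  t48: +2.4627
  t49: +22.4302
  t50: +1.8423
  t51: +1.7999
  t52: +1.3317
  t53: -0.6626
  t54: +0.5318
  t55: -1.0923
Σ = +153.7085 → |volume| = 153.71

Directed edges: 165 total; 3 unmatched, e.g. (2.31,-3.67,-0.14)→(3.72,-3.17,-0.92) → open.

153.71 OPEN


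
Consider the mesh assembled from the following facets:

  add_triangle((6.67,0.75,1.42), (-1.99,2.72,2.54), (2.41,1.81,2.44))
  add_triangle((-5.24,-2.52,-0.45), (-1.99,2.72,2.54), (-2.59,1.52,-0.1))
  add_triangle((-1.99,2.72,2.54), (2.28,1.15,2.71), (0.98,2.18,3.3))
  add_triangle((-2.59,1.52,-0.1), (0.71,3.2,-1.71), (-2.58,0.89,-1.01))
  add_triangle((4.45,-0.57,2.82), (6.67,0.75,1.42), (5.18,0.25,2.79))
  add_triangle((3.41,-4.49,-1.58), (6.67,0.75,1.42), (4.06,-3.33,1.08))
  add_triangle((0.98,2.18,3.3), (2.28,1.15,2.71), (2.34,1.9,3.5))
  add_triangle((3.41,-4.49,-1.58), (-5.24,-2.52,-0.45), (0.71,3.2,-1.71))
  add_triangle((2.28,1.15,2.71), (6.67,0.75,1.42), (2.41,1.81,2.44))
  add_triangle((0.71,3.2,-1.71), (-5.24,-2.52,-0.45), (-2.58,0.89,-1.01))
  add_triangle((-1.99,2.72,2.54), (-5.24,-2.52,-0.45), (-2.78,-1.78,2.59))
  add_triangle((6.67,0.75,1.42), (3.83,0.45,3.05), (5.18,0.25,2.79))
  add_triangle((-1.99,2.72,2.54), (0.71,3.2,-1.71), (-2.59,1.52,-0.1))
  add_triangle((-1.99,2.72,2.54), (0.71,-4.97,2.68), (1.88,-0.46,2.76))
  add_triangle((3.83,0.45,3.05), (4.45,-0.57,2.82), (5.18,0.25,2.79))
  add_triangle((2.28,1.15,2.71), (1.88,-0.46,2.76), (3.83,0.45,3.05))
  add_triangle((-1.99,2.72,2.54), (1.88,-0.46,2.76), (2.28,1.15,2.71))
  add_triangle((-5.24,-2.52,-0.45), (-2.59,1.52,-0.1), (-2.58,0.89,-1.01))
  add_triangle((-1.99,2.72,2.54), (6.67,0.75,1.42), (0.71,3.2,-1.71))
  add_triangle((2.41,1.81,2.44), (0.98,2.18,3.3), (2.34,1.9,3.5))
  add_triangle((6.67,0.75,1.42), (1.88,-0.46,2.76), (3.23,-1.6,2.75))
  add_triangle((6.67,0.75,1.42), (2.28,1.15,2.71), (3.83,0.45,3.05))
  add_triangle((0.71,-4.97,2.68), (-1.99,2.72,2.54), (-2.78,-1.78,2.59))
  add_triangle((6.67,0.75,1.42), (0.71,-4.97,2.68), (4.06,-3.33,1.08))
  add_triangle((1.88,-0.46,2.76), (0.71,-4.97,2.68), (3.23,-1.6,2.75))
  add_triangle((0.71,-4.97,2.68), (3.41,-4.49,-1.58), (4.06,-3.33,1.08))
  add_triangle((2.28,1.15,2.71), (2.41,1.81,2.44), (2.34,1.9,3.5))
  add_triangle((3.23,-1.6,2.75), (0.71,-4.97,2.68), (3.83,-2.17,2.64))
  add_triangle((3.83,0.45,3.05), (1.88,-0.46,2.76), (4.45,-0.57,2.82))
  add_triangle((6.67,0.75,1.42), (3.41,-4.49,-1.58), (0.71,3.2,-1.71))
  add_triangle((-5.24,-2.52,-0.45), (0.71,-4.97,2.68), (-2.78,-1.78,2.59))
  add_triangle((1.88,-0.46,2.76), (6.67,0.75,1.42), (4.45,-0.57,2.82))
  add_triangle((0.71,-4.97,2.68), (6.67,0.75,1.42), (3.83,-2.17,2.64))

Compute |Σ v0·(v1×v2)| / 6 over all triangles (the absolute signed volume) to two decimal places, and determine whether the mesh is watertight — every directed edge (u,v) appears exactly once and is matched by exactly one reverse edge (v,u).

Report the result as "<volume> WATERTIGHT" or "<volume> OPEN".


Per-triangle v0·(v1×v2)/6:
  t1: +1.2354
  t2: +6.1544
  t3: +0.1209
  t4: +1.8894
  t5: +1.3155
  t6: +10.8749
  t7: +0.1236
  t8: +14.1563
  t9: +1.8918
  t10: +1.3272
  t11: +10.1328
  t12: +0.8622
  t13: +5.2495
  t14: +9.3536
  t15: +0.7657
  t16: +1.0998
  t17: +3.3685
  t18: +2.1321
  t19: +16.3703
  t20: +0.5237
  t21: +3.6107
  t22: +2.1721
  t23: +7.9081
  t24: +9.4342
  t25: +3.4090
  t26: +10.2382
  t27: +0.2784
  t28: +1.8483
  t29: +1.1955
  t30: +18.0815
  t31: +12.1082
  t32: -1.4102
  t33: +2.9319
Σ = +160.7534 → |volume| = 160.75

Directed edges: 99 total; 9 unmatched, e.g. (-1.99,2.72,2.54)→(2.41,1.81,2.44) → open.

160.75 OPEN


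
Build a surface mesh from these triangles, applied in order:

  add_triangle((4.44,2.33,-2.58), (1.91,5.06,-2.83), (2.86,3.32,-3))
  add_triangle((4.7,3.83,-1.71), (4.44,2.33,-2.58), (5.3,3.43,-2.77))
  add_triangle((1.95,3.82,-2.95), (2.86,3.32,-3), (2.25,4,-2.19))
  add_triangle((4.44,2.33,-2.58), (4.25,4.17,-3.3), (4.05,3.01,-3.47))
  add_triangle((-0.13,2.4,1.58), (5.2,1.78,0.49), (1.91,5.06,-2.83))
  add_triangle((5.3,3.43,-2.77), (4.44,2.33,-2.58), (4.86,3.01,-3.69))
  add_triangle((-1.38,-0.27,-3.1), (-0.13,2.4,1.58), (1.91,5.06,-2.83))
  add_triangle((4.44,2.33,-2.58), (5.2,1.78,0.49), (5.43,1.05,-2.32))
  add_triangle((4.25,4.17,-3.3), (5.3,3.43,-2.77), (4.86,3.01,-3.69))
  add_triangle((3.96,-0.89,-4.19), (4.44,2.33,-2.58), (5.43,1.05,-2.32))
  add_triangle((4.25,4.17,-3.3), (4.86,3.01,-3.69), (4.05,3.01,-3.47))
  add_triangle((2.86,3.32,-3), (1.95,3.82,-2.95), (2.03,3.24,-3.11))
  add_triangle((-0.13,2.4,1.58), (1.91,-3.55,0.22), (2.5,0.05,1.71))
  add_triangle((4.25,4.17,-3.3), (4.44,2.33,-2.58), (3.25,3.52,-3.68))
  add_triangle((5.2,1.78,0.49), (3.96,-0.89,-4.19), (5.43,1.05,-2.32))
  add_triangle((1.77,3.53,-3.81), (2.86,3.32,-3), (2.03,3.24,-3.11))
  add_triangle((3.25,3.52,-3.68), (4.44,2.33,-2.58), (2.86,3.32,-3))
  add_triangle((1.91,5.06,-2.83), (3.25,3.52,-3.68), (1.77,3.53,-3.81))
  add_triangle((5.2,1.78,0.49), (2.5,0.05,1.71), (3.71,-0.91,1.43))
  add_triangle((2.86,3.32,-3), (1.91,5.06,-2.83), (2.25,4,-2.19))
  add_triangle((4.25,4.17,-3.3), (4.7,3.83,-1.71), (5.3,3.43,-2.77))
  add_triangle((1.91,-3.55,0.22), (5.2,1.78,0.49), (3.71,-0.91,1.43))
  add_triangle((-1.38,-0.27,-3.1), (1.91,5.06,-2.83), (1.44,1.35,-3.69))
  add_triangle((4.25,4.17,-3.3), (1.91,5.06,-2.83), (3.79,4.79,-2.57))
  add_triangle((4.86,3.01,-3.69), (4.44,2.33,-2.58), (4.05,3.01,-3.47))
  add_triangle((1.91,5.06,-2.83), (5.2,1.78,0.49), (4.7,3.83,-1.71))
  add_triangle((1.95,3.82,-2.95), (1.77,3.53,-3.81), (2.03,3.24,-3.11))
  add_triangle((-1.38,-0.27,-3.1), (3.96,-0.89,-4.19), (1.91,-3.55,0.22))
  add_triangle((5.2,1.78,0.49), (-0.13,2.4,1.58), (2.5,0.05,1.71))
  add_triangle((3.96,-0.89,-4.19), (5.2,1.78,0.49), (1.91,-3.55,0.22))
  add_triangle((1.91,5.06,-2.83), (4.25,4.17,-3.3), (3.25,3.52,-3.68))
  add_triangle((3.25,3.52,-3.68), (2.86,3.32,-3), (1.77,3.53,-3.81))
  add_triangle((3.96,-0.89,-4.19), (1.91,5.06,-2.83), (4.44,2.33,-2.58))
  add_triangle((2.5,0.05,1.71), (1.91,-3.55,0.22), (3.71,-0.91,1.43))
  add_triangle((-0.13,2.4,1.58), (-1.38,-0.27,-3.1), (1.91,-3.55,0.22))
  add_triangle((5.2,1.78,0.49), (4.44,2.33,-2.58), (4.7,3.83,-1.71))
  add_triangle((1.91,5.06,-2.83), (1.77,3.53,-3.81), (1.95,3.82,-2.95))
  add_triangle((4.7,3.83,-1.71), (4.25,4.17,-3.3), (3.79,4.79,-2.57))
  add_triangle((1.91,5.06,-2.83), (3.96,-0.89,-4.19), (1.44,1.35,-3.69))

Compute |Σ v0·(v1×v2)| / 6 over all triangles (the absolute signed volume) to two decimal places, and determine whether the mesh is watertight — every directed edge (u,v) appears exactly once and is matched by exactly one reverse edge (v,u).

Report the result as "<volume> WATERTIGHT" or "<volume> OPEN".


Per-triangle v0·(v1×v2)/6:
  t1: -1.7023
  t2: +0.1776
  t3: -0.7247
  t4: -1.0592
  t5: +12.4572
  t6: +0.5210
  t7: +5.9900
  t8: +4.0898
  t9: +1.5708
  t10: +4.3500
  t11: +0.4623
  t12: -0.3466
  t13: +1.4076
  t14: +1.4565
  t15: +2.3125
  t16: -0.1330
  t17: -0.6149
  t18: +2.3430
  t19: +2.0311
  t20: +0.7774
  t21: +1.6871
  t22: +3.8606
  t23: +5.7144
  t24: +1.8635
  t25: -0.1871
  t26: +2.4270
  t27: -0.2719
  t28: +10.2505
  t29: +4.2356
  t30: +16.7028
  t31: +2.2939
  t32: -0.4258
  t33: +9.4499
  t34: +1.2105
  t35: -0.5814
  t36: +4.2603
  t37: -0.4864
  t38: +1.6781
  t39: +6.9549
Σ = +106.0025 → |volume| = 106.00

Directed edges: 117 total; 9 unmatched, e.g. (2.25,4,-2.19)→(1.95,3.82,-2.95) → open.

106.00 OPEN


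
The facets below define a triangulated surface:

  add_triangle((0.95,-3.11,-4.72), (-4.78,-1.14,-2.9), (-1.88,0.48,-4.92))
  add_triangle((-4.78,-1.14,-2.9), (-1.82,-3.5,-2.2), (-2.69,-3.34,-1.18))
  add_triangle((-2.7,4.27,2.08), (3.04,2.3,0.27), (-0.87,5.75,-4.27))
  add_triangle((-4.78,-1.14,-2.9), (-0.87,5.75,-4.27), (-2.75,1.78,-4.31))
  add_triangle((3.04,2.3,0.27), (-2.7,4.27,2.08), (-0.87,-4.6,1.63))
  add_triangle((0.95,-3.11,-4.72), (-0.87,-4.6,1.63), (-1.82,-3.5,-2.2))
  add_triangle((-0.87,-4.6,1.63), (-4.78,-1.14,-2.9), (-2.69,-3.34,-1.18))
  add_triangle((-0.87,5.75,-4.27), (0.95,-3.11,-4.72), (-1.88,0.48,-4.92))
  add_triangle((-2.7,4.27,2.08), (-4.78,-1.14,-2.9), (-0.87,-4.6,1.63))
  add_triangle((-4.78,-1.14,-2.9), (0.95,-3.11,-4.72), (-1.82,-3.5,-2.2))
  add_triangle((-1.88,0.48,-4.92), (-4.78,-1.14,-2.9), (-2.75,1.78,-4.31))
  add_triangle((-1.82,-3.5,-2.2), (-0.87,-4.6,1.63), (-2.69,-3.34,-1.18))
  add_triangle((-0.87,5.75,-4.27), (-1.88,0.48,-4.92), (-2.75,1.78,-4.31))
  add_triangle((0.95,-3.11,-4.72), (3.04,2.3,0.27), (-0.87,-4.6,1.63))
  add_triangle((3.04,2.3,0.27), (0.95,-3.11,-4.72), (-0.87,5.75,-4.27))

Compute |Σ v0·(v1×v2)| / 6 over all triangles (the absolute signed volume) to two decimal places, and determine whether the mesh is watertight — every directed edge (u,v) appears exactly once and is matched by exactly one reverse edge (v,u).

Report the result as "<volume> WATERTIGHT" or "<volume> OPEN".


Per-triangle v0·(v1×v2)/6:
  t1: +13.9634
  t2: +3.4598
  t3: +20.9423
  t4: +5.2754
  t5: +10.0937
  t6: +9.2260
  t7: +3.0571
  t8: +14.2724
  t9: +21.4583
  t10: +10.0237
  t11: +5.3805
  t12: +3.3304
  t13: +5.6733
  t14: +12.9071
  t15: +23.7325
Σ = +162.7957 → |volume| = 162.80

Directed edges: 45 total; 3 unmatched, e.g. (-0.87,5.75,-4.27)→(-2.7,4.27,2.08) → open.

162.80 OPEN


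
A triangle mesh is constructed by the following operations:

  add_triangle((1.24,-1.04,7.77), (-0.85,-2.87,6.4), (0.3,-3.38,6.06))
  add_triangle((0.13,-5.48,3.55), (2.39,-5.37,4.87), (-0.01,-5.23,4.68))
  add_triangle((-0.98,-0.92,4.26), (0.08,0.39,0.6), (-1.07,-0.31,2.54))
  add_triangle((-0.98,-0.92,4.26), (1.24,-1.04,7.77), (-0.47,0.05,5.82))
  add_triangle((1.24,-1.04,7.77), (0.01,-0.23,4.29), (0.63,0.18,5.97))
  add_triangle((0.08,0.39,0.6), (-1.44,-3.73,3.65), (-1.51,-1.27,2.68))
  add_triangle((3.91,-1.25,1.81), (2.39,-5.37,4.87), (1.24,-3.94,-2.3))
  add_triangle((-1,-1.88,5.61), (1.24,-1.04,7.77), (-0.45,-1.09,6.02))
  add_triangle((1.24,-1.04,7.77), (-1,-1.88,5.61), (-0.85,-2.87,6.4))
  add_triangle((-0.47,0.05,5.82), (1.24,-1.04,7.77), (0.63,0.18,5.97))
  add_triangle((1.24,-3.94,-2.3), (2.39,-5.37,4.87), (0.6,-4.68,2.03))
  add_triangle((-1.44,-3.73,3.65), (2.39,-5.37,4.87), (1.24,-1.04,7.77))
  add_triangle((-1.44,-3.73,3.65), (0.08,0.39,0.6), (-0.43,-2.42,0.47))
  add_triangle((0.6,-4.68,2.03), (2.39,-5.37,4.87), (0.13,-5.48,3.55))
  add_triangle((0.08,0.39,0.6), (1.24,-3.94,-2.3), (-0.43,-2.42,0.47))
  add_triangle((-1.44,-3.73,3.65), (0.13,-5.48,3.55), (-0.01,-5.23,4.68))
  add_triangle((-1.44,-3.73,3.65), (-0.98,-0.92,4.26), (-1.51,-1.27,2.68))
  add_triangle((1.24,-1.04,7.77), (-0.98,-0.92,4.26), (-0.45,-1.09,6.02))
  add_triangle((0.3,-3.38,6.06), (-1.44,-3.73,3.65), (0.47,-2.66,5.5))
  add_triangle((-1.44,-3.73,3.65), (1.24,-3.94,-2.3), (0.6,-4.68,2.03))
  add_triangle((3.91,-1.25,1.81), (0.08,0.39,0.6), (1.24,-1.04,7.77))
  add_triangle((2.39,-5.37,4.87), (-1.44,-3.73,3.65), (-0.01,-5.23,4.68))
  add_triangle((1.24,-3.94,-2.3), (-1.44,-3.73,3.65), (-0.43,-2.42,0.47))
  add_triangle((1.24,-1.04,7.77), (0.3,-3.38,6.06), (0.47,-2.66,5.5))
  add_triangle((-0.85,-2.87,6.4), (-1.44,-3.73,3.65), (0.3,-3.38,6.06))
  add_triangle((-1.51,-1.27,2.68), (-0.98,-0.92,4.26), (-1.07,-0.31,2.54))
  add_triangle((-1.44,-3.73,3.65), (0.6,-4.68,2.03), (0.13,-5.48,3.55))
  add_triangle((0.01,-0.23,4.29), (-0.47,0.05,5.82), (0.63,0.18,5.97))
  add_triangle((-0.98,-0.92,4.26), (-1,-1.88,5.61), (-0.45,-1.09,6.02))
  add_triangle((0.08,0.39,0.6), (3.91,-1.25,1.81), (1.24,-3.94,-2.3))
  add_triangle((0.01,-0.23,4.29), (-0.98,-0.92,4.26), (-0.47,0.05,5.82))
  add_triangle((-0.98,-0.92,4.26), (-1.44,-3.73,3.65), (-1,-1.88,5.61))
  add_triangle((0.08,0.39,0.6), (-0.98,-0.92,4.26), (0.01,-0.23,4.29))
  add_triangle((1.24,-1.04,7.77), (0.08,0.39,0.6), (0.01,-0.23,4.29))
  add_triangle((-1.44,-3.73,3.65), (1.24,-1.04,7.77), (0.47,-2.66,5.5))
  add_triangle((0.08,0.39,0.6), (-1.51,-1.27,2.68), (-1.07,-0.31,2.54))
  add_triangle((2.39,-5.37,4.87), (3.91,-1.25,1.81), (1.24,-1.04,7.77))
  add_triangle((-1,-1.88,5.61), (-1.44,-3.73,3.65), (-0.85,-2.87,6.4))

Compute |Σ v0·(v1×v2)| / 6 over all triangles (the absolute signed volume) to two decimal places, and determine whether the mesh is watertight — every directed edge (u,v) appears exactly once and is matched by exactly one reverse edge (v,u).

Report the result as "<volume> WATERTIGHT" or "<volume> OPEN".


94.01 WATERTIGHT

Per-triangle v0·(v1×v2)/6:
  t1: +4.4861
  t2: +2.8402
  t3: +0.2161
  t4: +2.4156
  t5: -0.7115
  t6: -0.5592
  t7: +17.3176
  t8: +1.3651
  t9: +2.2053
  t10: +1.4271
  t11: +6.7771
  t12: +19.1275
  t13: -0.2245
  t14: +2.6915
  t15: -0.5420
  t16: +1.6525
  t17: +1.5715
  t18: -0.0281
  t19: -0.3290
  t20: +4.8335
  t21: +2.1849
  t22: +0.7342
  t23: +1.3284
  t24: +0.3056
  t25: +3.1418
  t26: +0.3897
  t27: +0.8475
  t28: -0.3324
  t29: +0.4870
  t30: -0.5217
  t31: -0.4954
  t32: +0.8918
  t33: +0.2599
  t34: +0.4039
  t35: -3.3272
  t36: -0.0581
  t37: +20.0205
  t38: +1.2169
Σ = +94.0098 → |volume| = 94.01

Directed edges: 114 total, each appears once with its reverse present → watertight.


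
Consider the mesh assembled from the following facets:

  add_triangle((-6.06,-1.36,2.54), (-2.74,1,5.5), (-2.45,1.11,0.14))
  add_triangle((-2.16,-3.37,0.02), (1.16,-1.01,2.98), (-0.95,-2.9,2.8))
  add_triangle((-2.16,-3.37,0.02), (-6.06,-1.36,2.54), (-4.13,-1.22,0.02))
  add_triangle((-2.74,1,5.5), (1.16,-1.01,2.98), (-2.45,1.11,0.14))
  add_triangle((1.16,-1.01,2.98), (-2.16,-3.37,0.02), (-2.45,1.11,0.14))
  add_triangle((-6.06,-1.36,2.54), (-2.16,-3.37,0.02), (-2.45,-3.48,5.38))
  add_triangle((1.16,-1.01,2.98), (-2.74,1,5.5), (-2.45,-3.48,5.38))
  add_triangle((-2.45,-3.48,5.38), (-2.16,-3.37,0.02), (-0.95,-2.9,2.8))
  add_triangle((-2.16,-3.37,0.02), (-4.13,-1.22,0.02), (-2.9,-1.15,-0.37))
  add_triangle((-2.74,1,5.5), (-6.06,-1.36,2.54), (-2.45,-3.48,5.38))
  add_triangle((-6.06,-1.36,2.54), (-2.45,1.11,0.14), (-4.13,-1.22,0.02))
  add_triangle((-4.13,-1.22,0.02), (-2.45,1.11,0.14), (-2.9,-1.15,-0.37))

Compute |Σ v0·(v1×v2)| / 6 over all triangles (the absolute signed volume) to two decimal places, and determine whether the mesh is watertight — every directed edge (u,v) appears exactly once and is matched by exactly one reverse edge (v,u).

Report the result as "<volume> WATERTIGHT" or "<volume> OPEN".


61.74 OPEN

Per-triangle v0·(v1×v2)/6:
  t1: +8.7417
  t2: +1.3069
  t3: +4.7241
  t4: -0.7568
  t5: -5.4297
  t6: +15.3055
  t7: +10.4800
  t8: +3.0786
  t9: +0.7241
  t10: +19.9785
  t11: +3.1311
  t12: +0.4589
Σ = +61.7429 → |volume| = 61.74

Directed edges: 36 total; 6 unmatched, e.g. (1.16,-1.01,2.98)→(-0.95,-2.9,2.8) → open.


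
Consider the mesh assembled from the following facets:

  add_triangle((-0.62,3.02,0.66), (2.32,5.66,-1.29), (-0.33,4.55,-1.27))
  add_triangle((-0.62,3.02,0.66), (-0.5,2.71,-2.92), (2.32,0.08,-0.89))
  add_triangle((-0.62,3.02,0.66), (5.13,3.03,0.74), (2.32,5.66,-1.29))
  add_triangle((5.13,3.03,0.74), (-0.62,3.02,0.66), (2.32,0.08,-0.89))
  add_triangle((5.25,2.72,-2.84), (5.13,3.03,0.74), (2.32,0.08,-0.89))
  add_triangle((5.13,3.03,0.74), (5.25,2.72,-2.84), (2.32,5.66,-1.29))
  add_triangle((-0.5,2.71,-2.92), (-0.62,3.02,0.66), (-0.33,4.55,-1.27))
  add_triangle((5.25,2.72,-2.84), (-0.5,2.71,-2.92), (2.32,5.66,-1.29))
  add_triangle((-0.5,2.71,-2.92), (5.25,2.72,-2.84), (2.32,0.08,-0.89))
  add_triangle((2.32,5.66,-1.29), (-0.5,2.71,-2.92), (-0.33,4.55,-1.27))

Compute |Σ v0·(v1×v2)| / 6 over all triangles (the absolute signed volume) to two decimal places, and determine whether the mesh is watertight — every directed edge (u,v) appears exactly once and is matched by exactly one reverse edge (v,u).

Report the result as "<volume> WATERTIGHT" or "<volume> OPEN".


41.08 WATERTIGHT

Per-triangle v0·(v1×v2)/6:
  t1: +3.2002
  t2: -4.1047
  t3: +7.4524
  t4: -2.7189
  t5: +3.5697
  t6: +13.7229
  t7: +1.0037
  t8: +12.3544
  t9: +2.1839
  t10: +4.4133
Σ = +41.0771 → |volume| = 41.08

Directed edges: 30 total, each appears once with its reverse present → watertight.


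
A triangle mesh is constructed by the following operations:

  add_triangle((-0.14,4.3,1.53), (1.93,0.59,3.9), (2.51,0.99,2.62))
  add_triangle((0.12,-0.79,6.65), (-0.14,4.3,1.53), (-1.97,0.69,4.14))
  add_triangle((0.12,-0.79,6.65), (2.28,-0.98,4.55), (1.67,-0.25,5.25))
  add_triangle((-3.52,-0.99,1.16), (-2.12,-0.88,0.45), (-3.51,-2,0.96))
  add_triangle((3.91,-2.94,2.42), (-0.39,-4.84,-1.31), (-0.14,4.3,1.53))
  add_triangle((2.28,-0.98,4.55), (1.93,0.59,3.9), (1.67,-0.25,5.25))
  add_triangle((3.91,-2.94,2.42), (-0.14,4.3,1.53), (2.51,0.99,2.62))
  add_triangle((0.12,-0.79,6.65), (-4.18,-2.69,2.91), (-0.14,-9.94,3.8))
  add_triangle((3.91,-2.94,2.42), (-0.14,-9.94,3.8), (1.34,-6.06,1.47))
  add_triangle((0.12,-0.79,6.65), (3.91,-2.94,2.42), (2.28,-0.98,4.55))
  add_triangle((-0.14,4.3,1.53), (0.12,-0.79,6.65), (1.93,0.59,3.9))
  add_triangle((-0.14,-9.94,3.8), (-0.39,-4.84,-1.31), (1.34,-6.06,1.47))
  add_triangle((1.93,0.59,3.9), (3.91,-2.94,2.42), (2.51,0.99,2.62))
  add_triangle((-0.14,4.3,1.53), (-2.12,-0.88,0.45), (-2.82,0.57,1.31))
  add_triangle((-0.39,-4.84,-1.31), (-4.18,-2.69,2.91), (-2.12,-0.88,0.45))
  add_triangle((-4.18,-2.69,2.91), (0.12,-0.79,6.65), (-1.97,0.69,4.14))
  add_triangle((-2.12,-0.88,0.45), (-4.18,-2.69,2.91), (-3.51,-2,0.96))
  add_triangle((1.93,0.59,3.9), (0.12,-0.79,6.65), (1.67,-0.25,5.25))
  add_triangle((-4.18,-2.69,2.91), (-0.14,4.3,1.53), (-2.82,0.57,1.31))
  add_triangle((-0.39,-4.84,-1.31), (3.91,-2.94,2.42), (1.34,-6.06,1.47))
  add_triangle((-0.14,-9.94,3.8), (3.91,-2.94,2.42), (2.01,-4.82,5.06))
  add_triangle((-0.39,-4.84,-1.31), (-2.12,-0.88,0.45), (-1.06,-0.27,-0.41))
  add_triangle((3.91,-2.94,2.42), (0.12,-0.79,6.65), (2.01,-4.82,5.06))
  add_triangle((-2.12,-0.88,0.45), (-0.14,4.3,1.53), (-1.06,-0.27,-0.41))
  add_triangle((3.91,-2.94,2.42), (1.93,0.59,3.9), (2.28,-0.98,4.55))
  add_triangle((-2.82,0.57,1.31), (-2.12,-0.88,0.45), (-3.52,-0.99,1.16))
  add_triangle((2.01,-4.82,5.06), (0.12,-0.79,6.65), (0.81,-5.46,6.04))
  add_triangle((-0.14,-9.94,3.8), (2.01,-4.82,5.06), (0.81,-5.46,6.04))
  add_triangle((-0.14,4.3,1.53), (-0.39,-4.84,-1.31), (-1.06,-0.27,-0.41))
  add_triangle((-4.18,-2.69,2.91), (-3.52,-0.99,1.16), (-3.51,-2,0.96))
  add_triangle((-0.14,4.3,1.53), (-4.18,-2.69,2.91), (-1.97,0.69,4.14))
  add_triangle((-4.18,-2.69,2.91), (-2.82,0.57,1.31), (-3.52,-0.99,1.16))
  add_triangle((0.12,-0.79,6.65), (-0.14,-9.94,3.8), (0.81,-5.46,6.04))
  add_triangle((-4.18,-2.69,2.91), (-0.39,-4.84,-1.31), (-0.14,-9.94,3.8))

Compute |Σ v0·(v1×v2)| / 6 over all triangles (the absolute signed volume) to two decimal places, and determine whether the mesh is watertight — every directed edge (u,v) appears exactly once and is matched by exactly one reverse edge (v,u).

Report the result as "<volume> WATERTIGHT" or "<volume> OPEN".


Per-triangle v0·(v1×v2)/6:
  t1: +3.5552
  t2: +9.9371
  t3: +1.6776
  t4: +0.1150
  t5: -2.4868
  t6: +1.0257
  t7: -0.1160
  t8: +43.9693
  t9: +8.6031
  t10: +4.5783
  t11: +9.4329
  t12: +7.9140
  t13: +3.6543
  t14: +0.1728
  t15: +3.8134
  t16: +10.8566
  t17: -0.3156
  t18: +1.0688
  t19: +4.3778
  t20: +5.6615
  t21: +16.5998
  t22: +1.1333
  t23: +12.4380
  t24: +1.0679
  t25: +2.8805
  t26: +0.1355
  t27: +6.8072
  t28: +8.8793
  t29: -0.4389
  t30: +1.0853
  t31: +6.5135
  t32: +1.5638
  t33: +8.4684
  t34: +22.6895
Σ = +207.3181 → |volume| = 207.32

Directed edges: 102 total, each appears once with its reverse present → watertight.

207.32 WATERTIGHT


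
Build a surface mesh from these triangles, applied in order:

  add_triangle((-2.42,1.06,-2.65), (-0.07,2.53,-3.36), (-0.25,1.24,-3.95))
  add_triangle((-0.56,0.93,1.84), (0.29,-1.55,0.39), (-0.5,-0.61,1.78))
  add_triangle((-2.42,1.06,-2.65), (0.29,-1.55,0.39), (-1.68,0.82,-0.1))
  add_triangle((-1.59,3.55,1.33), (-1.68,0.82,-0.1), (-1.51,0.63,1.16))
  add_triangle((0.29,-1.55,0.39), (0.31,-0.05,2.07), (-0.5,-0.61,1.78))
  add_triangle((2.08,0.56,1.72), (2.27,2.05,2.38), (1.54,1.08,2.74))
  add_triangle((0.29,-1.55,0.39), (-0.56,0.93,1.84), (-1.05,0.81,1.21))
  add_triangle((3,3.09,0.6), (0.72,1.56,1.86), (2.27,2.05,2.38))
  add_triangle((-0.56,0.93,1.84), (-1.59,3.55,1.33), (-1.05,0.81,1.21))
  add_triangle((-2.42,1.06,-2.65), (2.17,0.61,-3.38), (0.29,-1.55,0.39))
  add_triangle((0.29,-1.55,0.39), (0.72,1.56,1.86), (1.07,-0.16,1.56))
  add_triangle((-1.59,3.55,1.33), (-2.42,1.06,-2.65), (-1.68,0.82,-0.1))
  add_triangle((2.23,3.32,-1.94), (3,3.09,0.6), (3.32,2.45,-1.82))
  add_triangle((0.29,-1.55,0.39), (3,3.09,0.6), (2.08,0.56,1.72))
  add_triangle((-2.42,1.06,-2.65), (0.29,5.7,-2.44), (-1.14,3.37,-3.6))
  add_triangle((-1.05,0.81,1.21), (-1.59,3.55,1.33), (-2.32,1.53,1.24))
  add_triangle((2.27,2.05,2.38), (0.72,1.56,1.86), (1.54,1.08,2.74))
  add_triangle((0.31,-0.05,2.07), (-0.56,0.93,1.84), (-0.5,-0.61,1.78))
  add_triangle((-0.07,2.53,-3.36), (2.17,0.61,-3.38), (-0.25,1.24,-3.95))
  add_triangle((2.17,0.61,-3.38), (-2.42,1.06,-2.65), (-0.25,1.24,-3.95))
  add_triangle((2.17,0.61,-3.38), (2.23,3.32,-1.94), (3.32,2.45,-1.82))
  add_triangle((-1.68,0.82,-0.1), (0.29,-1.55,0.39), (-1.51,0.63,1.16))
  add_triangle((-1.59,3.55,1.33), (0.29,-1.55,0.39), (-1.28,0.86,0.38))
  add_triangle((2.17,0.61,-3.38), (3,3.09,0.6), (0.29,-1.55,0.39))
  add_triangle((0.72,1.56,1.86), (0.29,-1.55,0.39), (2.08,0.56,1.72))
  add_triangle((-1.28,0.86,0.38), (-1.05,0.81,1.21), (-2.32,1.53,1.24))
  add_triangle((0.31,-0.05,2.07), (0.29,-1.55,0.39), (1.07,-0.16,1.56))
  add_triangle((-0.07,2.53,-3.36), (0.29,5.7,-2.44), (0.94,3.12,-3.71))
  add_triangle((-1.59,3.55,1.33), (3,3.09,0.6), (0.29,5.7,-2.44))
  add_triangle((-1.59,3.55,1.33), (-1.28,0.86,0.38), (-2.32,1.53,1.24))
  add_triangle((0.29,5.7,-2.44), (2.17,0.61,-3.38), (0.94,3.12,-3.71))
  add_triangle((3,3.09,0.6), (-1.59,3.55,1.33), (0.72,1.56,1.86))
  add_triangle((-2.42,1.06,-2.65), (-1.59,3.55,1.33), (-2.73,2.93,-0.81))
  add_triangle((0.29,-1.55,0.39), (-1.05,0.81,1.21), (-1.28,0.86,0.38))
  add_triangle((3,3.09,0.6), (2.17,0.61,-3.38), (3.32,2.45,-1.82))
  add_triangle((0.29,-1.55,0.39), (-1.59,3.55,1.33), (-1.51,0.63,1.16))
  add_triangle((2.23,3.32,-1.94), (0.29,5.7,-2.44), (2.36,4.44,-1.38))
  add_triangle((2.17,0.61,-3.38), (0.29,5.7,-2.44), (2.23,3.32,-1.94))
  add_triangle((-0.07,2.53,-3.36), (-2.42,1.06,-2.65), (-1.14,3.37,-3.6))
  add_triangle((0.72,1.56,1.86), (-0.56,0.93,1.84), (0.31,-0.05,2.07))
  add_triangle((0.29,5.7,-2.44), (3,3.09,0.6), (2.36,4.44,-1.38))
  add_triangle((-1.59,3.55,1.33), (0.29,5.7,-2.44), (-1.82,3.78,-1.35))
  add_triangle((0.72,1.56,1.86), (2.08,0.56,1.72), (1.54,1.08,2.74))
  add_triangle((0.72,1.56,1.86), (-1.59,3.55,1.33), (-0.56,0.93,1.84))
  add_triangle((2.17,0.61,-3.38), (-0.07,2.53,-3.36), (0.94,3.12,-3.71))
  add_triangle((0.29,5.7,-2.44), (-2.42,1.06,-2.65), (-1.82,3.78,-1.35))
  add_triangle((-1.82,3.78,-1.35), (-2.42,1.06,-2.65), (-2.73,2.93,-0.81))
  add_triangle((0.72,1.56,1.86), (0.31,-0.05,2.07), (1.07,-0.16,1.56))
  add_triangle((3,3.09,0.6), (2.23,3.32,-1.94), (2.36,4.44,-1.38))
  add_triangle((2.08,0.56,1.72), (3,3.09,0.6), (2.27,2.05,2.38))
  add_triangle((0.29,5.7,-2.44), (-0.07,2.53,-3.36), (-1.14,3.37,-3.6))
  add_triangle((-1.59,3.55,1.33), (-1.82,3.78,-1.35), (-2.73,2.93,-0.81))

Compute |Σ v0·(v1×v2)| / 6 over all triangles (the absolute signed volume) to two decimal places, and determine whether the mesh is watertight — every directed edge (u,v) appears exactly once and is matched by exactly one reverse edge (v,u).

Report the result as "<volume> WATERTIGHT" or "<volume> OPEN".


Per-triangle v0·(v1×v2)/6:
  t1: +2.2088
  t2: -0.1668
  t3: +1.0009
  t4: +1.0135
  t5: +0.4527
  t6: +0.6155
  t7: +0.3404
  t8: +1.0353
  t9: +0.5295
  t10: +3.2581
  t11: -0.2080
  t12: +1.8980
  t13: +2.4274
  t14: +0.9427
  t15: +2.3341
  t16: +0.6057
  t17: +0.5173
  t18: +0.4212
  t19: +2.3576
  t20: +0.3108
  t21: +2.4230
  t22: +0.4817
  t23: -0.5001
  t24: +3.7952
  t25: +0.7849
  t26: -0.0178
  t27: +0.4348
  t28: +2.1382
  t29: +10.9301
  t30: +0.2971
  t31: +2.5100
  t32: +3.7767
  t33: -0.3603
  t34: +0.2703
  t35: +0.1693
  t36: +0.4842
  t37: +2.0712
  t38: +5.0526
  t39: +1.4309
  t40: +0.6111
  t41: +2.4921
  t42: +4.9967
  t43: -0.4028
  t44: +1.3603
  t45: +1.5120
  t46: +4.8287
  t47: +2.1723
  t48: +0.4817
  t49: +1.4496
  t50: +1.3360
  t51: +2.4296
  t52: +2.1769
Σ = +83.5111 → |volume| = 83.51

Directed edges: 156 total, each appears once with its reverse present → watertight.

83.51 WATERTIGHT


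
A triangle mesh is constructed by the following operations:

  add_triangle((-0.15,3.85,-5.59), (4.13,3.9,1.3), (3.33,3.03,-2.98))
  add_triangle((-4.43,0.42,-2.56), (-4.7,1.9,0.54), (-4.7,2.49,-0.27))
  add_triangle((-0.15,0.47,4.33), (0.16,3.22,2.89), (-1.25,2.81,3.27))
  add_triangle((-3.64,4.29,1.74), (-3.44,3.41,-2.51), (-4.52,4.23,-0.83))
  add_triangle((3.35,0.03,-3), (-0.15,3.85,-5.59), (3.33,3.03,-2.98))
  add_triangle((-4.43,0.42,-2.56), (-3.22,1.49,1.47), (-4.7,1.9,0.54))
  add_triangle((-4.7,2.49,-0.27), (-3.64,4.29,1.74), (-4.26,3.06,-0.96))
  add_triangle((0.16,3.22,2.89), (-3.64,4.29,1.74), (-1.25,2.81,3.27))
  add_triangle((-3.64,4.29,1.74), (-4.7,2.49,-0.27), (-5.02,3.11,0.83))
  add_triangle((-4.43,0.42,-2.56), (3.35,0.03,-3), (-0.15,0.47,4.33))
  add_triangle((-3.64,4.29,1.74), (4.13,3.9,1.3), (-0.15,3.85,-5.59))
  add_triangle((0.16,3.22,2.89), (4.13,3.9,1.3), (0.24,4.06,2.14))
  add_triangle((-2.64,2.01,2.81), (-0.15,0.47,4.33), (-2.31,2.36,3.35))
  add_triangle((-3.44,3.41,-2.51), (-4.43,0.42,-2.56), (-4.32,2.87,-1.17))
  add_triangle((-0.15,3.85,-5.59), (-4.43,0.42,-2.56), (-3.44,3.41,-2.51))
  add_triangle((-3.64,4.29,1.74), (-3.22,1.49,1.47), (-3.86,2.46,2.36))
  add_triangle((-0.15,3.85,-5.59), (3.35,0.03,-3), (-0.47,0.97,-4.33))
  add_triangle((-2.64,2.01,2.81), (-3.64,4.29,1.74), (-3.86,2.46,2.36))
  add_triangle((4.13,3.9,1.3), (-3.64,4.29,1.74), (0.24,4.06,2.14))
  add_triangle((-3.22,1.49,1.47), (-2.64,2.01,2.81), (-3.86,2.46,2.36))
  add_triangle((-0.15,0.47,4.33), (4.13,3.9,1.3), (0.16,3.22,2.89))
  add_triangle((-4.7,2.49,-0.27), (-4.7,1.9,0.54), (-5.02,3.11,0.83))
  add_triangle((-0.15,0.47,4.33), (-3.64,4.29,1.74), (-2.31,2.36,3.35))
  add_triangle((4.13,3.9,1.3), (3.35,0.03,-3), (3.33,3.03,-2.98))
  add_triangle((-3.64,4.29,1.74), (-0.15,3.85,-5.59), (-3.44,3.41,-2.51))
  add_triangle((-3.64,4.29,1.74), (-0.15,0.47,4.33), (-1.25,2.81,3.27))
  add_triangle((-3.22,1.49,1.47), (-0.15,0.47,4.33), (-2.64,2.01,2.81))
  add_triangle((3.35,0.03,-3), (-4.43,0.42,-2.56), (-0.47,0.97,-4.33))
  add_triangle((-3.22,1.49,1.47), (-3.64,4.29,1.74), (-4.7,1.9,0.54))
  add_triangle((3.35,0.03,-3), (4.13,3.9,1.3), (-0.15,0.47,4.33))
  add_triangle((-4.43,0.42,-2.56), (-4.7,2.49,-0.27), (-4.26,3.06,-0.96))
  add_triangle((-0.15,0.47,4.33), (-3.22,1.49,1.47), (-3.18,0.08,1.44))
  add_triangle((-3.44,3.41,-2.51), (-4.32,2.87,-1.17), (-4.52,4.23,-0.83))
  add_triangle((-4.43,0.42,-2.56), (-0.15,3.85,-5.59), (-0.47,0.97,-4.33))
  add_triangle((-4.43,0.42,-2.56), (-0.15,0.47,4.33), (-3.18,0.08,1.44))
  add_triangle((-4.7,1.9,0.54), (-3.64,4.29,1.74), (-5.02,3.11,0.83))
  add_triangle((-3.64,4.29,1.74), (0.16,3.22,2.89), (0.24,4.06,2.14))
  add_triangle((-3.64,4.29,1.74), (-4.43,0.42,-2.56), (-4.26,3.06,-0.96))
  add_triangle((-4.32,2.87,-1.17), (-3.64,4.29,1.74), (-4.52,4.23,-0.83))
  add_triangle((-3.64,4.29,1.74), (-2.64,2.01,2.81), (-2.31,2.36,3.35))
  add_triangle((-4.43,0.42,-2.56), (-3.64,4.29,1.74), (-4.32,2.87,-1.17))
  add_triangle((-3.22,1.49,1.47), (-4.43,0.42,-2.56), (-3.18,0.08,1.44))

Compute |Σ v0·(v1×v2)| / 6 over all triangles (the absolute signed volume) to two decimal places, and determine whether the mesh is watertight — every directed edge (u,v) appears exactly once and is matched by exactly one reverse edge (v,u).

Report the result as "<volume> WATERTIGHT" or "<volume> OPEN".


Per-triangle v0·(v1×v2)/6:
  t1: +11.5048
  t2: +2.2882
  t3: +2.8450
  t4: +1.5962
  t5: +9.5933
  t6: +0.7286
  t7: +2.5494
  t8: +3.1205
  t9: +1.3811
  t10: -2.7946
  t11: +37.4107
  t12: +3.1317
  t13: +0.9637
  t14: +3.9686
  t15: +11.0520
  t16: +0.8077
  t17: +7.1024
  t18: +1.6181
  t19: +3.3663
  t20: +0.3274
  t21: +8.0510
  t22: +0.8027
  t23: +1.3360
  t24: +8.3685
  t25: +11.4707
  t26: +2.9780
  t27: +1.4580
  t28: +2.3310
  t29: +2.2337
  t30: +7.7340
  t31: +2.5301
  t32: +3.1798
  t33: +1.7137
  t34: +7.7334
  t35: -1.8253
  t36: +0.5598
  t37: +3.1532
  t38: -3.1633
  t39: +1.8772
  t40: +1.1602
  t41: +3.1187
  t42: +3.4117
Σ = +172.7740 → |volume| = 172.77

Directed edges: 126 total, each appears once with its reverse present → watertight.

172.77 WATERTIGHT


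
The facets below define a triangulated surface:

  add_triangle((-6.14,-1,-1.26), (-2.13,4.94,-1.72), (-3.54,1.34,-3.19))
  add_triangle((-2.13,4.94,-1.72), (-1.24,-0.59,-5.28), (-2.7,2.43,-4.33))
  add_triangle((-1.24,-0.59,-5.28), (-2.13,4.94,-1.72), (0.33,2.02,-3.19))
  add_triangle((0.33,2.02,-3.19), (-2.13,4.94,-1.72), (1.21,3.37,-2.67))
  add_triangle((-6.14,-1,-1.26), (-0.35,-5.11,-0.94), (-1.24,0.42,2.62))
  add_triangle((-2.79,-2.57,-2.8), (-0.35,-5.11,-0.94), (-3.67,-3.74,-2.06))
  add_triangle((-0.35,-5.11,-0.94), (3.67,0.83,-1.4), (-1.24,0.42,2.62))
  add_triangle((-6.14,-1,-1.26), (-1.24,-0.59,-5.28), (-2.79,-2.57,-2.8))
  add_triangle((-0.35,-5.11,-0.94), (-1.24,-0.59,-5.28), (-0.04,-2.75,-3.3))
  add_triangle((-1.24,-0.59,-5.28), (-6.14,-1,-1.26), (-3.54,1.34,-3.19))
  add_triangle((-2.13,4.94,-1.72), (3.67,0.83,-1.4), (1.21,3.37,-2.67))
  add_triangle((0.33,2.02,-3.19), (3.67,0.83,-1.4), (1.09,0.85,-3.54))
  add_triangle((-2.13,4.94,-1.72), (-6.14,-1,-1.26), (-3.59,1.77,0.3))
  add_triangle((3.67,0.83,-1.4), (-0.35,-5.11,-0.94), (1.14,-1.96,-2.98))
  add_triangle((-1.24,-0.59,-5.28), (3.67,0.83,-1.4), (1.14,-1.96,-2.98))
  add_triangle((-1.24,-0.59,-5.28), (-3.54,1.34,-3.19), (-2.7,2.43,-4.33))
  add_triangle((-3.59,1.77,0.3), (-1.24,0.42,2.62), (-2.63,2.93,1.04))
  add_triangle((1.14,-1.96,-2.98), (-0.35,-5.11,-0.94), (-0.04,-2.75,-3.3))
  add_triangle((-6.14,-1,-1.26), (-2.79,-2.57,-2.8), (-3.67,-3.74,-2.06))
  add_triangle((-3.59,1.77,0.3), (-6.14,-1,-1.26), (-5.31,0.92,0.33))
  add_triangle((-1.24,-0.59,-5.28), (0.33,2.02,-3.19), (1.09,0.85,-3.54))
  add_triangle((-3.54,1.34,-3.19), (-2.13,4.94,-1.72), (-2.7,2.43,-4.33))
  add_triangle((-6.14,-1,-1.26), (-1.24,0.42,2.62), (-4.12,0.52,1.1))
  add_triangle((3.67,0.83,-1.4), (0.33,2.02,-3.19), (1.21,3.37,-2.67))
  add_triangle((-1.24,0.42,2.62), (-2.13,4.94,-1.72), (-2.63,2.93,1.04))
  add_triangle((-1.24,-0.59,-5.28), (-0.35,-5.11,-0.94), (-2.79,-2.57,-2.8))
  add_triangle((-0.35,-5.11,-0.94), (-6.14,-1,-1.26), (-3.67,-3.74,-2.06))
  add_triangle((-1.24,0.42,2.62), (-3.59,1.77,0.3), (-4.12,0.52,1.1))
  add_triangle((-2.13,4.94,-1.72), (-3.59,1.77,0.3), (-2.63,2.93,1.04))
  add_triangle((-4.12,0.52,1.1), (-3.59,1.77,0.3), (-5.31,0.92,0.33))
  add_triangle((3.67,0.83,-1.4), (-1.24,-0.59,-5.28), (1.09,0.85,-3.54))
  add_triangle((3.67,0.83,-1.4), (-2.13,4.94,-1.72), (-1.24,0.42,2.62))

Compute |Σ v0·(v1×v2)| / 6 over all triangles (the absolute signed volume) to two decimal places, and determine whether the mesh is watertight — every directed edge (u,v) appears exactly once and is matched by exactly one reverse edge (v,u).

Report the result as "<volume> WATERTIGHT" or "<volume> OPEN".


Per-triangle v0·(v1×v2)/6:
  t1: +10.8124
  t2: +3.1755
  t3: +8.4836
  t4: +3.9724
  t5: +14.3110
  t6: +3.7119
  t7: +6.1467
  t8: +9.9956
  t9: +3.5080
  t10: +10.8347
  t11: +2.5273
  t12: +2.5865
  t13: +8.7002
  t14: +6.3756
  t15: +7.3224
  t16: +4.6435
  t17: +2.5531
  t18: +2.7013
  t19: +4.3333
  t20: +1.5274
  t21: +2.8352
  t22: +4.7921
  t23: +2.2652
  t24: +3.1754
  t25: +1.3165
  t26: +9.1353
  t27: +3.9660
  t28: +2.1889
  t29: +3.7638
  t30: +0.8706
  t31: +2.7152
  t32: +8.2050
Σ = +163.4517 → |volume| = 163.45

Directed edges: 96 total; 6 unmatched, e.g. (-1.24,-0.59,-5.28)→(-0.04,-2.75,-3.3) → open.

163.45 OPEN
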